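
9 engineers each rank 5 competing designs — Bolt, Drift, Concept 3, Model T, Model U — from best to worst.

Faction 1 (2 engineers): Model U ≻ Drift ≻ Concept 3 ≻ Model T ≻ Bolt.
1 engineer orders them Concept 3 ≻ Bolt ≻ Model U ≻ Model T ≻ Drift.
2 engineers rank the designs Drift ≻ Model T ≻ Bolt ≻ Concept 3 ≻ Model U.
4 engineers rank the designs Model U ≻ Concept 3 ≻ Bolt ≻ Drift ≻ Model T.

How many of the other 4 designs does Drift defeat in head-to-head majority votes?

Drift against each rival (9 engineers):
Drift vs Bolt: Drift is ranked higher on 2+2 = 4 ballots, Bolt on 5. Bolt wins 5–4.
Drift vs Concept 3: 4 to 5, Concept 3.
Drift vs Model T: Drift, 8–1.
Drift vs Model U: Drift is ranked higher on 2 ballots, Model U on 7. Model U wins 7–2.
Drift beats Model T; loses to Bolt, Concept 3, Model U — 1 pairwise win.

1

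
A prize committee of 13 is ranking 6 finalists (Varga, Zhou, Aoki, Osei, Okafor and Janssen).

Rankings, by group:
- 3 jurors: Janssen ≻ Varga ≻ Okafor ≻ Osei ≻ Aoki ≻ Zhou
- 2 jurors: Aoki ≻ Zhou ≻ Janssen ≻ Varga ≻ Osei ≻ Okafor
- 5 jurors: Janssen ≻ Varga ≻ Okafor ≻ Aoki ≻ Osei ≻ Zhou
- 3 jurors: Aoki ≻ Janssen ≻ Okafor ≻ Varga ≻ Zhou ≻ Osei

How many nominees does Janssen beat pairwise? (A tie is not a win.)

Janssen against each rival (13 jurors):
Janssen vs Varga: Janssen is ranked higher on 3+2+5+3 = 13 ballots, Varga on 0. Janssen wins 13–0.
Janssen vs Zhou: 3+5+3 = 11 for Janssen, 2 for Zhou — Janssen by 11–2.
Janssen vs Aoki: Janssen preferred on 3+5 = 8 ballots; Janssen wins 8–5.
Janssen vs Osei: 3+2+5+3 = 13 for Janssen, 0 for Osei — Janssen by 13–0.
Janssen vs Okafor: Janssen wins 13–0.
Janssen beats Varga, Zhou, Aoki, Osei, Okafor — 5 pairwise wins.

5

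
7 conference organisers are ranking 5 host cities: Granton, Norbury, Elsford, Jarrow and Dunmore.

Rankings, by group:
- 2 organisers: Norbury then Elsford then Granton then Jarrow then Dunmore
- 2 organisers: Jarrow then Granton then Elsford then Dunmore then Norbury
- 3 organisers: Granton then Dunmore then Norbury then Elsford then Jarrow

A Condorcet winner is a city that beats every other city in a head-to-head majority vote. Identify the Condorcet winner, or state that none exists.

Check each pair by majority over 7 ballots:
Granton vs Norbury: Granton, 5–2.
Granton vs Elsford: Granton wins 5–2.
Granton vs Jarrow: 5 to 2, Granton.
Granton vs Dunmore: 7 to 0, Granton.
Norbury vs Elsford: Norbury is ranked higher on 2+3 = 5 ballots, Elsford on 2. Norbury wins 5–2.
Norbury vs Jarrow: Norbury wins 5–2.
Norbury vs Dunmore: 2 to 5, Dunmore.
Elsford vs Jarrow: Elsford wins 5–2.
Elsford–Dunmore: Elsford 4–3.
Jarrow vs Dunmore: Jarrow, 4–3.
Granton defeats every rival head-to-head and is the Condorcet winner.

Granton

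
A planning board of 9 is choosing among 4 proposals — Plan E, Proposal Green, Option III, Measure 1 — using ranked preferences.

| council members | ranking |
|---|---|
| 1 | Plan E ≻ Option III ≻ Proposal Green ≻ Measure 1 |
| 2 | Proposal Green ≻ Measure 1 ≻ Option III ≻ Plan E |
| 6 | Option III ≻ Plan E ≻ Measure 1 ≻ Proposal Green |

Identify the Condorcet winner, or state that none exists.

Option III

Head-to-head results (9 council members):
Plan E vs Proposal Green: Plan E preferred on 1+6 = 7 ballots; Plan E wins 7–2.
Plan E vs Option III: 1 to 8, Option III.
Plan E vs Measure 1: 7 to 2, Plan E.
Proposal Green vs Option III: 2 to 7, Option III.
Proposal Green vs Measure 1: 1+2 = 3 for Proposal Green, 6 for Measure 1 — Measure 1 by 6–3.
Option III vs Measure 1: 1+6 = 7 for Option III, 2 for Measure 1 — Option III by 7–2.
Option III beats each of Plan E, Proposal Green, Measure 1 — Option III is the Condorcet winner.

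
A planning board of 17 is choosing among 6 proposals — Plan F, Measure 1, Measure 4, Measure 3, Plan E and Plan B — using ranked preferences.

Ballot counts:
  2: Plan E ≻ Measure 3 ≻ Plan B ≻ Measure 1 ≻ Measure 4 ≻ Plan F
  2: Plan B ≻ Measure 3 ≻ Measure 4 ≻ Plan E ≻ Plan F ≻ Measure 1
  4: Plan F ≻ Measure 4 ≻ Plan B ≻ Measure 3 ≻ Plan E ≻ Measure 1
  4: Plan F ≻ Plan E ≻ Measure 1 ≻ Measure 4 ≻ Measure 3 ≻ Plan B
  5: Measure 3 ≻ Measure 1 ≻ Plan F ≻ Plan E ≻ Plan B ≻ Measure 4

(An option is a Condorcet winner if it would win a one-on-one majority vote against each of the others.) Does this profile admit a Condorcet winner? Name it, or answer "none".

Head-to-head results (17 council members):
Plan F vs Measure 1: Plan F, 10–7.
Plan F vs Measure 4: Plan F wins 13–4.
Plan F vs Measure 3: Measure 3 wins 9–8.
Plan F–Plan E: Plan F 13–4.
Plan F–Plan B: Plan F 13–4.
Measure 1 vs Measure 4: Measure 1, 11–6.
Measure 1 vs Measure 3: Measure 3 wins 13–4.
Measure 1 vs Plan E: Plan E wins 12–5.
Measure 1–Plan B: Measure 1 9–8.
Measure 4 vs Measure 3: Measure 3 wins 9–8.
Measure 4 vs Plan E: Plan E, 11–6.
Measure 4 vs Plan B: Plan B, 9–8.
Measure 3 vs Plan E: Measure 3 wins 11–6.
Measure 3–Plan B: Measure 3 11–6.
Plan E–Plan B: Plan E 11–6.
Measure 3 beats each of Plan F, Measure 1, Measure 4, Plan E, Plan B — Measure 3 is the Condorcet winner.

Measure 3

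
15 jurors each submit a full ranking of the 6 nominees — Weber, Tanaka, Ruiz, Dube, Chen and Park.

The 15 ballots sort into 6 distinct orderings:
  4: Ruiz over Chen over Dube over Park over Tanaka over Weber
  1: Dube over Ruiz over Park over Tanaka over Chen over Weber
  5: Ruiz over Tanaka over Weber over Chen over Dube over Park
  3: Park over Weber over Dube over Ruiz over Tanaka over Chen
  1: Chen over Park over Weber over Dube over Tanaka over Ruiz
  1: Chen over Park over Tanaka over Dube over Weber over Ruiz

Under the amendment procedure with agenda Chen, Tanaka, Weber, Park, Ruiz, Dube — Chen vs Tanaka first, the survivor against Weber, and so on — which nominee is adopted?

Round 1: Chen vs Tanaka — 6–9, Tanaka advances.
Round 2: Tanaka vs Weber — 11–4, Tanaka advances.
Round 3: Tanaka vs Park — 5–10, Park advances.
Round 4: Park vs Ruiz — 5–10, Ruiz advances.
Round 5: Ruiz vs Dube — 9–6, Ruiz advances.
The agenda winner is Ruiz.

Ruiz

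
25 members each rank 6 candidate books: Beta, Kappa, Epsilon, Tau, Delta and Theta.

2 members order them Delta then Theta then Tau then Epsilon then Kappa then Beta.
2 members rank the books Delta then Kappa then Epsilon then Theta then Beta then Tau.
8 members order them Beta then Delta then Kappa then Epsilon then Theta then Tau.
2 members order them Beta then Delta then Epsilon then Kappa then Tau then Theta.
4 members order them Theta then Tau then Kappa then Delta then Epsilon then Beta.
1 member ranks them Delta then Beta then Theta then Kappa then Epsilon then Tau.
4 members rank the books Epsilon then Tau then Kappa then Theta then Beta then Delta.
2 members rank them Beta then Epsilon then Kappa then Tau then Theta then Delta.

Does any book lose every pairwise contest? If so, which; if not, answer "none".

Pairwise majorities:
Beta–Kappa: Beta 13–12.
Beta vs Epsilon: 8+2+1+2 = 13 for Beta, 12 for Epsilon — Beta by 13–12.
Beta vs Tau: 2+8+2+1+2 = 15 for Beta, 10 for Tau — Beta by 15–10.
Beta vs Delta: Beta is ranked higher on 8+2+4+2 = 16 ballots, Delta on 9. Beta wins 16–9.
Beta–Theta: Beta 13–12.
Kappa–Epsilon: Kappa 15–10.
Kappa vs Tau: 15 to 10, Kappa.
Kappa–Delta: Delta 15–10.
Kappa vs Theta: Kappa preferred on 2+8+2+4+2 = 18 ballots; Kappa wins 18–7.
Epsilon vs Tau: Epsilon wins 19–6.
Epsilon vs Delta: 4+2 = 6 for Epsilon, 19 for Delta — Delta by 19–6.
Epsilon–Theta: Epsilon 18–7.
Tau–Delta: Delta 15–10.
Tau vs Theta: Theta, 17–8.
Delta vs Theta: Delta, 15–10.
Only Tau has no wins; Tau is the Condorcet loser.

Tau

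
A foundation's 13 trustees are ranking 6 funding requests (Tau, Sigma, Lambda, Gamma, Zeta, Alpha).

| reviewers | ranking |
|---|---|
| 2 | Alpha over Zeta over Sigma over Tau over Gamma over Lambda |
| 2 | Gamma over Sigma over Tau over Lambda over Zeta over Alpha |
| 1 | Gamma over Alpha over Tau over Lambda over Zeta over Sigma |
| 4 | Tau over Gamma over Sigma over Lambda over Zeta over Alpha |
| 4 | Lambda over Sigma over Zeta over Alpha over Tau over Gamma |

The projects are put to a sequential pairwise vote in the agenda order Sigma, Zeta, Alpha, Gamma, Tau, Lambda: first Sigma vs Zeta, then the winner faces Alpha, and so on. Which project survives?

Tau

Round 1: Sigma vs Zeta — 10–3, Sigma advances.
Round 2: Sigma vs Alpha — 10–3, Sigma advances.
Round 3: Sigma vs Gamma — 6–7, Gamma advances.
Round 4: Gamma vs Tau — 3–10, Tau advances.
Round 5: Tau vs Lambda — 9–4, Tau advances.
The agenda winner is Tau.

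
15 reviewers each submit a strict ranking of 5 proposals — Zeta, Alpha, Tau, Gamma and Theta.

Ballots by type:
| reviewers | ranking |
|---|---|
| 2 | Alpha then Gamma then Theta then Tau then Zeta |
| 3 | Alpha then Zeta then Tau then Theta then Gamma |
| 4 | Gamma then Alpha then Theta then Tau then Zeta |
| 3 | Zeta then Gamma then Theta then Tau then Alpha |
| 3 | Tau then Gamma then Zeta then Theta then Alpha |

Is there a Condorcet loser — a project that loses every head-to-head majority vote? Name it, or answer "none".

none

Head-to-head results (15 reviewers):
Zeta vs Alpha: Alpha, 9–6.
Zeta vs Tau: Tau wins 9–6.
Zeta vs Gamma: Zeta is ranked higher on 3+3 = 6 ballots, Gamma on 9. Gamma wins 9–6.
Zeta vs Theta: Zeta wins 9–6.
Alpha–Tau: Alpha 9–6.
Alpha vs Gamma: 5 to 10, Gamma.
Alpha vs Theta: Alpha is ranked higher on 2+3+4 = 9 ballots, Theta on 6. Alpha wins 9–6.
Tau–Gamma: Gamma 9–6.
Tau vs Theta: Tau is ranked higher on 3+3 = 6 ballots, Theta on 9. Theta wins 9–6.
Gamma vs Theta: Gamma is ranked higher on 2+4+3+3 = 12 ballots, Theta on 3. Gamma wins 12–3.
Each project has at least one pairwise win (Zeta beats Theta; Alpha beats Zeta; Tau beats Zeta; Gamma beats Zeta; Theta beats Tau) — no Condorcet loser.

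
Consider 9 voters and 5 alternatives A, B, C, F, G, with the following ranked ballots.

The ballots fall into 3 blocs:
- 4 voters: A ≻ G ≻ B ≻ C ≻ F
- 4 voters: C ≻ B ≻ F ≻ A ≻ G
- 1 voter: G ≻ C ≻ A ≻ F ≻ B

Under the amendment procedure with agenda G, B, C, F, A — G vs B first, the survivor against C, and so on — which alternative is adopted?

A

Round 1: G vs B — 5–4, G advances.
Round 2: G vs C — 5–4, G advances.
Round 3: G vs F — 5–4, G advances.
Round 4: G vs A — 1–8, A advances.
The agenda winner is A.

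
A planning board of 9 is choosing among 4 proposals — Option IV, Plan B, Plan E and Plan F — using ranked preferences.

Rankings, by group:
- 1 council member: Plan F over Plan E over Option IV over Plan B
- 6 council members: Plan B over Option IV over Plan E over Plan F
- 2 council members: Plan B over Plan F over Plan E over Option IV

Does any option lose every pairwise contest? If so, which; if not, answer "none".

Pairwise majorities:
Option IV vs Plan B: Plan B wins 8–1.
Option IV vs Plan E: Option IV, 6–3.
Option IV vs Plan F: 6 to 3, Option IV.
Plan B vs Plan E: Plan B is ranked higher on 6+2 = 8 ballots, Plan E on 1. Plan B wins 8–1.
Plan B vs Plan F: 6+2 = 8 for Plan B, 1 for Plan F — Plan B by 8–1.
Plan E vs Plan F: Plan E, 6–3.
Plan F loses to every other option — it is the Condorcet loser.

Plan F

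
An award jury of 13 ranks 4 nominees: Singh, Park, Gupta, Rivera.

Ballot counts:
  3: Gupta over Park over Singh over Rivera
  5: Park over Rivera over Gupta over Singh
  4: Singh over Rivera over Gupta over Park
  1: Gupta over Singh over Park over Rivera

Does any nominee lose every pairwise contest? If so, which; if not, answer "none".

none

Head-to-head results (13 jurors):
Singh–Park: Park 8–5.
Singh vs Gupta: Gupta wins 9–4.
Singh vs Rivera: Singh is ranked higher on 3+4+1 = 8 ballots, Rivera on 5. Singh wins 8–5.
Park vs Gupta: Park is ranked higher on 5 ballots, Gupta on 8. Gupta wins 8–5.
Park vs Rivera: 3+5+1 = 9 for Park, 4 for Rivera — Park by 9–4.
Gupta vs Rivera: Rivera wins 9–4.
Every nominee wins at least one matchup (Singh beats Rivera; Park beats Singh; Gupta beats Singh; Rivera beats Gupta), so there is no Condorcet loser.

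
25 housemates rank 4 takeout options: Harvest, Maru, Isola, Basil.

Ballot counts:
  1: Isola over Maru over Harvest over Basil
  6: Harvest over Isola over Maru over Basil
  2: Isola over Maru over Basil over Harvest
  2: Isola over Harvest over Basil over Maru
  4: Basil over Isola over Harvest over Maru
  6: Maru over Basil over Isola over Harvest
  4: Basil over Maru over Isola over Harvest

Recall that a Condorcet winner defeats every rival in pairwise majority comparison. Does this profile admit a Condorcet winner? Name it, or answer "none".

none

Check each pair by majority over 25 ballots:
Harvest vs Maru: 12 to 13, Maru.
Harvest vs Isola: Harvest preferred on 6 ballots; Isola wins 19–6.
Harvest vs Basil: 1+6+2 = 9 for Harvest, 16 for Basil — Basil by 16–9.
Maru vs Isola: 6+4 = 10 for Maru, 15 for Isola — Isola by 15–10.
Maru vs Basil: 15 to 10, Maru.
Isola vs Basil: Isola is ranked higher on 1+6+2+2 = 11 ballots, Basil on 14. Basil wins 14–11.
No restaurant is unbeaten: Harvest loses to Maru; Maru loses to Isola; Isola loses to Basil; Basil loses to Maru. In particular Maru → Basil → Isola → Maru is a majority cycle — no Condorcet winner exists.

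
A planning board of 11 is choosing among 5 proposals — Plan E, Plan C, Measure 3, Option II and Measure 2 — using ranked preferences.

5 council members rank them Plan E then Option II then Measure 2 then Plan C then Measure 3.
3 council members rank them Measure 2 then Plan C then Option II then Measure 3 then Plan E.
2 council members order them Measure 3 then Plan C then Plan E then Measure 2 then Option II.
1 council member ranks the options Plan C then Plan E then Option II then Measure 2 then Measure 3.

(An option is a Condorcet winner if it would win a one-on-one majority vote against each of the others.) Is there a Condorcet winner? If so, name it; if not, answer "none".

Pairwise majorities:
Plan E vs Plan C: Plan E preferred on 5 ballots; Plan C wins 6–5.
Plan E vs Measure 3: 5+1 = 6 for Plan E, 5 for Measure 3 — Plan E by 6–5.
Plan E vs Option II: 5+2+1 = 8 for Plan E, 3 for Option II — Plan E by 8–3.
Plan E vs Measure 2: Plan E preferred on 5+2+1 = 8 ballots; Plan E wins 8–3.
Plan C vs Measure 3: Plan C is ranked higher on 5+3+1 = 9 ballots, Measure 3 on 2. Plan C wins 9–2.
Plan C vs Option II: Plan C is ranked higher on 3+2+1 = 6 ballots, Option II on 5. Plan C wins 6–5.
Plan C vs Measure 2: Plan C is ranked higher on 2+1 = 3 ballots, Measure 2 on 8. Measure 2 wins 8–3.
Measure 3 vs Option II: Measure 3 preferred on 2 ballots; Option II wins 9–2.
Measure 3 vs Measure 2: 2 for Measure 3, 9 for Measure 2 — Measure 2 by 9–2.
Option II vs Measure 2: Option II preferred on 5+1 = 6 ballots; Option II wins 6–5.
Each option drops at least one matchup (Plan E loses to Plan C; Plan C loses to Measure 2; Measure 3 loses to Plan E; Option II loses to Plan E; Measure 2 loses to Plan E); the cycle Plan E → Measure 2 → Plan C → Plan E rules out a Condorcet winner.

none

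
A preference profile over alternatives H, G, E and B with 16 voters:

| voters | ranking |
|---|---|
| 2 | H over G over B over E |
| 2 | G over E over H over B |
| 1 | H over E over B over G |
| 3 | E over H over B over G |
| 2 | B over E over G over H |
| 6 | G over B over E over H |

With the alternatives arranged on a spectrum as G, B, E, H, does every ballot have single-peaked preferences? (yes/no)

Axis positions: G=1, B=2, E=3, H=4.
Group 1: ranking walks positions 4-1-2-3; G is ranked above E even though E lies between G and the peak H on the axis — preferences dip and rise again. Not single-peaked.
Group 2: ranking walks positions 1-3-4-2; E is ranked above B even though B lies between E and the peak G on the axis — preferences dip and rise again. Not single-peaked.
Group 3 (peak H at position 4): ranking walks positions 4-3-2-1, expanding outward from the peak — single-peaked.
Group 4 (peak E at position 3): ranking walks positions 3-4-2-1, expanding outward from the peak — single-peaked.
Group 5 (peak B at position 2): ranking walks positions 2-3-1-4, expanding outward from the peak — single-peaked.
Group 6 (peak G at position 1): ranking walks positions 1-2-3-4, expanding outward from the peak — single-peaked.
Group 1 violates single-peakedness, so the profile is not single-peaked on this axis.

no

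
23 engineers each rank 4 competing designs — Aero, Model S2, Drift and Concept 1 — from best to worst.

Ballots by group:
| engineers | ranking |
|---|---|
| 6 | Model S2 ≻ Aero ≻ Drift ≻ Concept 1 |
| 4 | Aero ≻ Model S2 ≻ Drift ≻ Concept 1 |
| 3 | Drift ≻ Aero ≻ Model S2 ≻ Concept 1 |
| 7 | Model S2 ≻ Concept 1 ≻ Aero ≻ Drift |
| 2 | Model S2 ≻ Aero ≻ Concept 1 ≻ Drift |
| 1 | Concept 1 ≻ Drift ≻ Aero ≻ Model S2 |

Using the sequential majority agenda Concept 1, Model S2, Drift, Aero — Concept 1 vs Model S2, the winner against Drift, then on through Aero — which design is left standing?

Model S2

Round 1: Concept 1 vs Model S2 — 1–22, Model S2 advances.
Round 2: Model S2 vs Drift — 19–4, Model S2 advances.
Round 3: Model S2 vs Aero — 15–8, Model S2 advances.
The agenda winner is Model S2.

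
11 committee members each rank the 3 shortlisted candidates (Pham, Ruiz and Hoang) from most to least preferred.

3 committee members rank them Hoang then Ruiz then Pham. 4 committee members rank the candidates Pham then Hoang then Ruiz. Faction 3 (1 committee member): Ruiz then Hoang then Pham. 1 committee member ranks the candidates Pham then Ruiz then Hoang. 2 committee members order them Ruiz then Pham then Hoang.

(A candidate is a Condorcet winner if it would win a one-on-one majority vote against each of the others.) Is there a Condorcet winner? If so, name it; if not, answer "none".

none

Check each pair by majority over 11 ballots:
Pham vs Ruiz: Pham is ranked higher on 4+1 = 5 ballots, Ruiz on 6. Ruiz wins 6–5.
Pham vs Hoang: 4+1+2 = 7 for Pham, 4 for Hoang — Pham by 7–4.
Ruiz vs Hoang: Ruiz is ranked higher on 1+1+2 = 4 ballots, Hoang on 7. Hoang wins 7–4.
No candidate is unbeaten: Pham loses to Ruiz; Ruiz loses to Hoang; Hoang loses to Pham. In particular Pham → Hoang → Ruiz → Pham is a majority cycle — no Condorcet winner exists.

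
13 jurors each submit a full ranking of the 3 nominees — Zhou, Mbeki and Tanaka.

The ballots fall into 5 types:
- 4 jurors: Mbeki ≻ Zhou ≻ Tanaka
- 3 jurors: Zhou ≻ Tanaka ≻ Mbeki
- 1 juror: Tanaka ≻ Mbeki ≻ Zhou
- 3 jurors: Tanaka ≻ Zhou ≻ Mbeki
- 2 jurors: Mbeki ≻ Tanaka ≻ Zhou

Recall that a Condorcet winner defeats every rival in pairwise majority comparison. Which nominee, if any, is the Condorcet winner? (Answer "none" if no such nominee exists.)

Pairwise majorities:
Zhou vs Mbeki: 3+3 = 6 for Zhou, 7 for Mbeki — Mbeki by 7–6.
Zhou vs Tanaka: Zhou preferred on 4+3 = 7 ballots; Zhou wins 7–6.
Mbeki vs Tanaka: 4+2 = 6 for Mbeki, 7 for Tanaka — Tanaka by 7–6.
No nominee is unbeaten: Zhou loses to Mbeki; Mbeki loses to Tanaka; Tanaka loses to Zhou. In particular Zhou beats Tanaka beats Mbeki beats Zhou is a majority cycle — no Condorcet winner exists.

none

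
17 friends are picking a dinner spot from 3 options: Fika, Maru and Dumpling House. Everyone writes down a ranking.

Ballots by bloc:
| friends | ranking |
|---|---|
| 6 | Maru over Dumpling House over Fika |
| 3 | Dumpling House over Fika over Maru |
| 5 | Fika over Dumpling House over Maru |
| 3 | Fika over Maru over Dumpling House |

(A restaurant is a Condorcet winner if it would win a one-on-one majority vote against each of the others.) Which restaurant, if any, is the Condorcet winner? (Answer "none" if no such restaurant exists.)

none

Head-to-head results (17 friends):
Fika vs Maru: Fika, 11–6.
Fika–Dumpling House: Dumpling House 9–8.
Maru–Dumpling House: Maru 9–8.
Every restaurant loses at least once (Fika loses to Dumpling House; Maru loses to Fika; Dumpling House loses to Maru). The majority relation contains the cycle Fika > Maru > Dumpling House > Fika, so there is no Condorcet winner.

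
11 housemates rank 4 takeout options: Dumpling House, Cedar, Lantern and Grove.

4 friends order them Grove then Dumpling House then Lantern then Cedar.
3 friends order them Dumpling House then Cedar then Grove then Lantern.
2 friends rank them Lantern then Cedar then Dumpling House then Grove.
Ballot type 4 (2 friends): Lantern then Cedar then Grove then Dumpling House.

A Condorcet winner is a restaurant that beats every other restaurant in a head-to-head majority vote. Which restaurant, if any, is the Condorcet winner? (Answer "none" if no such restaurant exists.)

none

Check each pair by majority over 11 ballots:
Dumpling House–Cedar: Dumpling House 7–4.
Dumpling House vs Lantern: Dumpling House, 7–4.
Dumpling House vs Grove: Grove wins 6–5.
Cedar vs Lantern: Lantern, 8–3.
Cedar–Grove: Cedar 7–4.
Lantern vs Grove: Grove wins 7–4.
Every restaurant loses at least once (Dumpling House loses to Grove; Cedar loses to Dumpling House; Lantern loses to Dumpling House; Grove loses to Cedar). The majority relation contains the cycle Dumpling House → Cedar → Grove → Dumpling House, so there is no Condorcet winner.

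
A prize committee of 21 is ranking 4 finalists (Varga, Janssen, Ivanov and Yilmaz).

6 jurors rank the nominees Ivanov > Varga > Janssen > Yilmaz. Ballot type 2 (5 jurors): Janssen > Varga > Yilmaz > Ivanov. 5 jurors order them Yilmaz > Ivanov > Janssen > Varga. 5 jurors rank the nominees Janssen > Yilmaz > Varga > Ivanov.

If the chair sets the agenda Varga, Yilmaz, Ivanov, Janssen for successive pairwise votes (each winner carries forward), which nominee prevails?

Round 1: Varga vs Yilmaz — 11–10, Varga advances.
Round 2: Varga vs Ivanov — 10–11, Ivanov advances.
Round 3: Ivanov vs Janssen — 11–10, Ivanov advances.
Ivanov survives the agenda.

Ivanov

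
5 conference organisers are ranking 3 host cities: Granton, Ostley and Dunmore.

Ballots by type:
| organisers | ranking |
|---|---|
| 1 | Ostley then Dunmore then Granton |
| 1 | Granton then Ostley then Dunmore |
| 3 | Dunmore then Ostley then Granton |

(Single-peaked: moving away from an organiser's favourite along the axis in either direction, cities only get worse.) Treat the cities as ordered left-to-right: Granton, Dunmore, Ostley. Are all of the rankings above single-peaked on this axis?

no

Axis positions: Granton=1, Dunmore=2, Ostley=3.
Type 1 (peak Ostley at position 3): ranking walks positions 3-2-1, expanding outward from the peak — single-peaked.
Type 2: ranking walks positions 1-3-2; Ostley is ranked above Dunmore even though Dunmore lies between Ostley and the peak Granton on the axis — preferences dip and rise again. Not single-peaked.
Type 3 (peak Dunmore at position 2): ranking walks positions 2-3-1, expanding outward from the peak — single-peaked.
Type 2 violates single-peakedness, so the profile is not single-peaked on this axis.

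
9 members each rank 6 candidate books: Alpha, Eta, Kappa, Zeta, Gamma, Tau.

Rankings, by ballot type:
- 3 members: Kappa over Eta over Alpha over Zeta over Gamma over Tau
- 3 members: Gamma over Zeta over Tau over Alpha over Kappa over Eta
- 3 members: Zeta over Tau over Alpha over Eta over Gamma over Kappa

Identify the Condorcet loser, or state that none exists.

Pairwise majorities:
Alpha vs Eta: Alpha is ranked higher on 3+3 = 6 ballots, Eta on 3. Alpha wins 6–3.
Alpha–Kappa: Alpha 6–3.
Alpha vs Zeta: 3 for Alpha, 6 for Zeta — Zeta by 6–3.
Alpha vs Gamma: 3+3 = 6 for Alpha, 3 for Gamma — Alpha by 6–3.
Alpha–Tau: Tau 6–3.
Eta vs Kappa: Kappa, 6–3.
Eta–Zeta: Zeta 6–3.
Eta–Gamma: Eta 6–3.
Eta–Tau: Tau 6–3.
Kappa vs Zeta: Zeta wins 6–3.
Kappa vs Gamma: 3 to 6, Gamma.
Kappa–Tau: Tau 6–3.
Zeta vs Gamma: 3+3 = 6 for Zeta, 3 for Gamma — Zeta by 6–3.
Zeta vs Tau: Zeta preferred on 3+3+3 = 9 ballots; Zeta wins 9–0.
Gamma vs Tau: Gamma wins 6–3.
Every book wins at least one matchup (Alpha beats Eta; Eta beats Gamma; Kappa beats Eta; Zeta beats Alpha; Gamma beats Kappa; Tau beats Alpha), so there is no Condorcet loser.

none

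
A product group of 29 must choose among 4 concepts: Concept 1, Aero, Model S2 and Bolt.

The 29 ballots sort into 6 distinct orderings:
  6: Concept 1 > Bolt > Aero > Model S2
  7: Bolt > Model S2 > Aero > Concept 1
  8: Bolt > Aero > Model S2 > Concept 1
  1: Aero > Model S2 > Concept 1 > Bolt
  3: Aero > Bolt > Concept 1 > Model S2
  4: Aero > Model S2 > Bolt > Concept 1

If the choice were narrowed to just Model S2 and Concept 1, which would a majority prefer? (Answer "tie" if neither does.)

Ballots ranking Model S2 above Concept 1: 7 + 8 + 1 + 4 = 20.
Ballots ranking Concept 1 above Model S2: 29 − 20 = 9.
Model S2 wins the head-to-head 20–9.

Model S2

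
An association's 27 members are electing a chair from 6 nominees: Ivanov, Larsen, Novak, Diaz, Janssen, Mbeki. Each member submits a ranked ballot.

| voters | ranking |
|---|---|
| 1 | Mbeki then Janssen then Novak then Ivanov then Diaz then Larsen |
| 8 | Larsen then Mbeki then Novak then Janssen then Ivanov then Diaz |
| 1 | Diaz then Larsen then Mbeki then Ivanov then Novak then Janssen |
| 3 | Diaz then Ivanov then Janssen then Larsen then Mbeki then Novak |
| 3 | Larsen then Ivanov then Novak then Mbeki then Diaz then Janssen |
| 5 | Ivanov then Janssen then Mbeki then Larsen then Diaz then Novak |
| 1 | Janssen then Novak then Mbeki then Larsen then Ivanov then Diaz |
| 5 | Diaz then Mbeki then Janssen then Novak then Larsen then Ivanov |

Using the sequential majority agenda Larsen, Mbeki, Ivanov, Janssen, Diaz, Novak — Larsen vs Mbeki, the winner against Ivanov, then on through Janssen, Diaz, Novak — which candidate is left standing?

Round 1: Larsen vs Mbeki — 15–12, Larsen advances.
Round 2: Larsen vs Ivanov — 18–9, Larsen advances.
Round 3: Larsen vs Janssen — 12–15, Janssen advances.
Round 4: Janssen vs Diaz — 15–12, Janssen advances.
Round 5: Janssen vs Novak — 15–12, Janssen advances.
Janssen survives the agenda.

Janssen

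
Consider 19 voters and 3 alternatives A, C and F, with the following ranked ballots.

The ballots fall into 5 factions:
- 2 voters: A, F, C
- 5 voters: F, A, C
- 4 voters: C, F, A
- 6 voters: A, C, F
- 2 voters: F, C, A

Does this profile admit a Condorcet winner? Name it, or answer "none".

Head-to-head results (19 voters):
A vs C: A preferred on 2+5+6 = 13 ballots; A wins 13–6.
A vs F: 8 to 11, F.
C vs F: C is ranked higher on 4+6 = 10 ballots, F on 9. C wins 10–9.
No alternative is unbeaten: A loses to F; C loses to A; F loses to C. In particular A > C > F > A is a majority cycle — no Condorcet winner exists.

none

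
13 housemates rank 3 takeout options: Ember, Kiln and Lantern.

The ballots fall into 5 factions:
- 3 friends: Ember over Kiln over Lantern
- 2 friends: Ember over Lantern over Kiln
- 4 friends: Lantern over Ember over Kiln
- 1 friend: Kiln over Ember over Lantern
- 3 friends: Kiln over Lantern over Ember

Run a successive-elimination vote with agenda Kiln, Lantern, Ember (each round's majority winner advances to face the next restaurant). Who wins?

Round 1: Kiln vs Lantern — 7–6, Kiln advances.
Round 2: Kiln vs Ember — 4–9, Ember advances.
Ember survives the agenda.

Ember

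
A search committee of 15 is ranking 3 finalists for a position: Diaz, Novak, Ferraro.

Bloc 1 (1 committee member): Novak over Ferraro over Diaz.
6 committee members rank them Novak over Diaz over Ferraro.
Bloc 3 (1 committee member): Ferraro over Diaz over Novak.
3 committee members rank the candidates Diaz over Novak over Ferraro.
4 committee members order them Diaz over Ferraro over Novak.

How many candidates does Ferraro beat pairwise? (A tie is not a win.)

0

Ferraro against each rival (15 committee members):
Ferraro vs Diaz: Ferraro preferred on 1+1 = 2 ballots; Diaz wins 13–2.
Ferraro vs Novak: Ferraro is ranked higher on 1+4 = 5 ballots, Novak on 10. Novak wins 10–5.
Ferraro beats no one; loses to Diaz, Novak — 0 pairwise wins.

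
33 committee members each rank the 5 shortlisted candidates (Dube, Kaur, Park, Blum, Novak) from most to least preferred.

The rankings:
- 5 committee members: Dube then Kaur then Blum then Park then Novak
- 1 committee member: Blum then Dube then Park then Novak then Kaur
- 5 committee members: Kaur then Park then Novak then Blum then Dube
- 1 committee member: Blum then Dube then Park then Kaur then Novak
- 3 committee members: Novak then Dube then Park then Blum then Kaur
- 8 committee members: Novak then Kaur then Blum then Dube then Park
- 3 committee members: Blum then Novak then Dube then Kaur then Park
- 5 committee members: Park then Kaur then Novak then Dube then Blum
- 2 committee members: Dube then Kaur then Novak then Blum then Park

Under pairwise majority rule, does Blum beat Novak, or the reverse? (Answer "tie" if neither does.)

Novak

Ballots ranking Blum above Novak: 5 + 1 + 1 + 3 = 10.
Ballots ranking Novak above Blum: 33 − 10 = 23.
Novak wins the head-to-head 23–10.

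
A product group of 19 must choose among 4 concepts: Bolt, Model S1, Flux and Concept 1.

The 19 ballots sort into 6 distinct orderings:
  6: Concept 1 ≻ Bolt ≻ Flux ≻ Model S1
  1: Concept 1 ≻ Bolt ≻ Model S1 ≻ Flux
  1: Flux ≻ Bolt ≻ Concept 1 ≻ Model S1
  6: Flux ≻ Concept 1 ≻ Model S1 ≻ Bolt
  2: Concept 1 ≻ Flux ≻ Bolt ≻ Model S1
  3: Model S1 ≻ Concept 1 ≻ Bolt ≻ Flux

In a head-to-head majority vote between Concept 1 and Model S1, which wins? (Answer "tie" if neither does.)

Concept 1

Ballots ranking Concept 1 above Model S1: 6 + 1 + 1 + 6 + 2 = 16.
Ballots ranking Model S1 above Concept 1: 19 − 16 = 3.
Concept 1 wins the head-to-head 16–3.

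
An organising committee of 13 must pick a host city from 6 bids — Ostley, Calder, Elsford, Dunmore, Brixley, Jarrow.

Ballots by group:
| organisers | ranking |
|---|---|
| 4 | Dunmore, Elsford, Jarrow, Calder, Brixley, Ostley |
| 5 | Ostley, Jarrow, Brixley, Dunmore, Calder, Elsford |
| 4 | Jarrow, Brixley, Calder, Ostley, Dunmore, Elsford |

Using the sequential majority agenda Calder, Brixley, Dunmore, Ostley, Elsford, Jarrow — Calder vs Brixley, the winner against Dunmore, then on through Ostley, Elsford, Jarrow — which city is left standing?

Round 1: Calder vs Brixley — 4–9, Brixley advances.
Round 2: Brixley vs Dunmore — 9–4, Brixley advances.
Round 3: Brixley vs Ostley — 8–5, Brixley advances.
Round 4: Brixley vs Elsford — 9–4, Brixley advances.
Round 5: Brixley vs Jarrow — 0–13, Jarrow advances.
The agenda winner is Jarrow.

Jarrow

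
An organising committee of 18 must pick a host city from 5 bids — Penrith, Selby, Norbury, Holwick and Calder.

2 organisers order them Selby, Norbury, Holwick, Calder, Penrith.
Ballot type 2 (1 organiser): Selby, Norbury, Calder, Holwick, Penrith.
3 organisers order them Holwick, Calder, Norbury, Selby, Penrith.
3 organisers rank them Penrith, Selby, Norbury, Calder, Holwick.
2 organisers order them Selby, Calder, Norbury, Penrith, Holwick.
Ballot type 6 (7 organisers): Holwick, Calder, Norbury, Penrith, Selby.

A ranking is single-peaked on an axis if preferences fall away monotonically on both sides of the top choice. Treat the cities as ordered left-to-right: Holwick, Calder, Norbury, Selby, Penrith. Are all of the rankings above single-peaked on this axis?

Axis positions: Holwick=1, Calder=2, Norbury=3, Selby=4, Penrith=5.
Ballot type 1: ranking walks positions 4-3-1-2-5; Holwick is ranked above Calder even though Calder lies between Holwick and the peak Selby on the axis — preferences dip and rise again. Not single-peaked.
Ballot type 2 (peak Selby at position 4): ranking walks positions 4-3-2-1-5, expanding outward from the peak — single-peaked.
Ballot type 3 (peak Holwick at position 1): ranking walks positions 1-2-3-4-5, expanding outward from the peak — single-peaked.
Ballot type 4 (peak Penrith at position 5): ranking walks positions 5-4-3-2-1, expanding outward from the peak — single-peaked.
Ballot type 5: ranking walks positions 4-2-3-5-1; Calder is ranked above Norbury even though Norbury lies between Calder and the peak Selby on the axis — preferences dip and rise again. Not single-peaked.
Ballot type 6: ranking walks positions 1-2-3-5-4; Penrith is ranked above Selby even though Selby lies between Penrith and the peak Holwick on the axis — preferences dip and rise again. Not single-peaked.
Ballot type 1 violates single-peakedness, so the profile is not single-peaked on this axis.

no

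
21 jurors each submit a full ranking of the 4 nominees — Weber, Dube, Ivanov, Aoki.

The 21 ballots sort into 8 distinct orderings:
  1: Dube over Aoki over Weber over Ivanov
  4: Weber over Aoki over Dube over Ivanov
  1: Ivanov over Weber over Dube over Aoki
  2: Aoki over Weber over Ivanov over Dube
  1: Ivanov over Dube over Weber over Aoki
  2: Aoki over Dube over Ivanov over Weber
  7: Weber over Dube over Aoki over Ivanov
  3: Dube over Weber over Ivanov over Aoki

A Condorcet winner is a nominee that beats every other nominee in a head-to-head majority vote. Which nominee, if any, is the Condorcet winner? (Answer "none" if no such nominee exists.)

Pairwise majorities:
Weber vs Dube: 4+1+2+7 = 14 for Weber, 7 for Dube — Weber by 14–7.
Weber vs Ivanov: 1+4+2+7+3 = 17 for Weber, 4 for Ivanov — Weber by 17–4.
Weber vs Aoki: 16 to 5, Weber.
Dube vs Ivanov: Dube is ranked higher on 1+4+2+7+3 = 17 ballots, Ivanov on 4. Dube wins 17–4.
Dube vs Aoki: 13 to 8, Dube.
Ivanov vs Aoki: Ivanov is ranked higher on 1+1+3 = 5 ballots, Aoki on 16. Aoki wins 16–5.
Weber beats each of Dube, Ivanov, Aoki — Weber is the Condorcet winner.

Weber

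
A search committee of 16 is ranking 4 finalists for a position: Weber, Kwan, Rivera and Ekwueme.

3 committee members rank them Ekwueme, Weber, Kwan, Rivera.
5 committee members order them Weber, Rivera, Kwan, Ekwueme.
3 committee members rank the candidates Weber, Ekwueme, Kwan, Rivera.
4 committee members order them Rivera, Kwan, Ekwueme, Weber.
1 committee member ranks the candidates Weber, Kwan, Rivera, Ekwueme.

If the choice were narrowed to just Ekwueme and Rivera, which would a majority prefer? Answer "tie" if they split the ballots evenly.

Ballots ranking Ekwueme above Rivera: 3 + 3 = 6.
Ballots ranking Rivera above Ekwueme: 16 − 6 = 10.
Rivera wins the head-to-head 10–6.

Rivera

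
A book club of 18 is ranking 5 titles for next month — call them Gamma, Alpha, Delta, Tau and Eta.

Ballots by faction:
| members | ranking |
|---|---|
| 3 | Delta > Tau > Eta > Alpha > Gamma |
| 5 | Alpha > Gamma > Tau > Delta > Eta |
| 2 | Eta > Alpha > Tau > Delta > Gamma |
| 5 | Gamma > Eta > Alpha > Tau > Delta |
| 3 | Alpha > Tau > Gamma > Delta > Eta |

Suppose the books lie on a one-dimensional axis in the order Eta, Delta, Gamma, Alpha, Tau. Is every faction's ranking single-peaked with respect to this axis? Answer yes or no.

no

Axis positions: Eta=1, Delta=2, Gamma=3, Alpha=4, Tau=5.
Faction 1: ranking walks positions 2-5-1-4-3; Tau is ranked above Gamma even though Gamma lies between Tau and the peak Delta on the axis — preferences dip and rise again. Not single-peaked.
Faction 2 (peak Alpha at position 4): ranking walks positions 4-3-5-2-1, expanding outward from the peak — single-peaked.
Faction 3: ranking walks positions 1-4-5-2-3; Alpha is ranked above Delta even though Delta lies between Alpha and the peak Eta on the axis — preferences dip and rise again. Not single-peaked.
Faction 4: ranking walks positions 3-1-4-5-2; Eta is ranked above Delta even though Delta lies between Eta and the peak Gamma on the axis — preferences dip and rise again. Not single-peaked.
Faction 5 (peak Alpha at position 4): ranking walks positions 4-5-3-2-1, expanding outward from the peak — single-peaked.
Faction 1 violates single-peakedness, so the profile is not single-peaked on this axis.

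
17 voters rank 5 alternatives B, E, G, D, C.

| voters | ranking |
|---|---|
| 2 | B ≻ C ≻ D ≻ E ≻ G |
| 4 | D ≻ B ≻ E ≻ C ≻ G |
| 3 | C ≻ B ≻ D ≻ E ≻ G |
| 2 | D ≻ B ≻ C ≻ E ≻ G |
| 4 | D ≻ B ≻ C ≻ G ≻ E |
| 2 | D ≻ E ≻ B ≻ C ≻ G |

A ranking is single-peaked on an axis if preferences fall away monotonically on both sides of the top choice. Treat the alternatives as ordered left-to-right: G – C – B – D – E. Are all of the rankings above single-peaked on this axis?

Axis positions: G=1, C=2, B=3, D=4, E=5.
Group 1 (peak B at position 3): ranking walks positions 3-2-4-5-1, expanding outward from the peak — single-peaked.
Group 2 (peak D at position 4): ranking walks positions 4-3-5-2-1, expanding outward from the peak — single-peaked.
Group 3 (peak C at position 2): ranking walks positions 2-3-4-5-1, expanding outward from the peak — single-peaked.
Group 4 (peak D at position 4): ranking walks positions 4-3-2-5-1, expanding outward from the peak — single-peaked.
Group 5 (peak D at position 4): ranking walks positions 4-3-2-1-5, expanding outward from the peak — single-peaked.
Group 6 (peak D at position 4): ranking walks positions 4-5-3-2-1, expanding outward from the peak — single-peaked.
Every ranking is single-peaked on this axis.

yes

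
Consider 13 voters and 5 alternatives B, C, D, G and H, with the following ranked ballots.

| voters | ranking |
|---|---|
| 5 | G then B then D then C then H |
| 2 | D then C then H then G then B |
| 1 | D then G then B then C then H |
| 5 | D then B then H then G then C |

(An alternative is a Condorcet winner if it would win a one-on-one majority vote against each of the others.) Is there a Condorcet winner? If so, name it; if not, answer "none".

D

Pairwise majorities:
B vs C: B wins 11–2.
B vs D: 5 to 8, D.
B vs G: G, 8–5.
B vs H: B, 11–2.
C vs D: 0 to 13, D.
C vs G: G, 11–2.
C vs H: C preferred on 5+2+1 = 8 ballots; C wins 8–5.
D vs G: D preferred on 2+1+5 = 8 ballots; D wins 8–5.
D vs H: 5+2+1+5 = 13 for D, 0 for H — D by 13–0.
G vs H: G preferred on 5+1 = 6 ballots; H wins 7–6.
D defeats every rival head-to-head and is the Condorcet winner.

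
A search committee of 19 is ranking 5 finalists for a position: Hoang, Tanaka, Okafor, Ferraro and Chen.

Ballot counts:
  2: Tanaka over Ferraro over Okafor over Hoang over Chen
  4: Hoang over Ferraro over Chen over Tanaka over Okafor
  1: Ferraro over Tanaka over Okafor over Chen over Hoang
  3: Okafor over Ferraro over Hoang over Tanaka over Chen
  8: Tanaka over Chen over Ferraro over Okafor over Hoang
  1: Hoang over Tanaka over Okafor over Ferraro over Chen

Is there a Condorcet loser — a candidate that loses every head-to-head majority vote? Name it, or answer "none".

Head-to-head results (19 committee members):
Hoang vs Tanaka: Tanaka, 11–8.
Hoang vs Okafor: Okafor wins 14–5.
Hoang vs Ferraro: 5 to 14, Ferraro.
Hoang vs Chen: 2+4+3+1 = 10 for Hoang, 9 for Chen — Hoang by 10–9.
Tanaka–Okafor: Tanaka 16–3.
Tanaka vs Ferraro: Tanaka, 11–8.
Tanaka vs Chen: Tanaka is ranked higher on 2+1+3+8+1 = 15 ballots, Chen on 4. Tanaka wins 15–4.
Okafor–Ferraro: Ferraro 15–4.
Okafor vs Chen: Okafor preferred on 2+1+3+1 = 7 ballots; Chen wins 12–7.
Ferraro–Chen: Ferraro 11–8.
No candidate is winless: Hoang beats Chen; Tanaka beats Hoang; Okafor beats Hoang; Ferraro beats Hoang; Chen beats Okafor. There is no Condorcet loser.

none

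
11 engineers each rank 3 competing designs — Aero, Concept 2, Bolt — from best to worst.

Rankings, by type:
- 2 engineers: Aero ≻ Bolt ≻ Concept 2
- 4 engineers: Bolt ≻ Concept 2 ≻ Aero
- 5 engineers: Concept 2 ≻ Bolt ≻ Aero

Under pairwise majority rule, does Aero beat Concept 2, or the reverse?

Ballots ranking Aero above Concept 2: 2.
Ballots ranking Concept 2 above Aero: 11 − 2 = 9.
Concept 2 wins the head-to-head 9–2.

Concept 2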